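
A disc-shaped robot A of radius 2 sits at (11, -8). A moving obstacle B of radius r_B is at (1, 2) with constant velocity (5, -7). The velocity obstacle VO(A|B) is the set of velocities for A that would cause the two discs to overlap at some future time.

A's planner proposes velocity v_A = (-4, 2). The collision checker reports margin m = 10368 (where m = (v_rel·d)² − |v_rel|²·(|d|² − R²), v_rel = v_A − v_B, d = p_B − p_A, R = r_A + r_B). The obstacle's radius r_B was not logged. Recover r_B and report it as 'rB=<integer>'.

m = 10368
d = (-10, 10);  v_rel = (-9, 9),  |v_rel|² = 162
v_rel×d = (-9)·(10) − (9)·(-10) = 0
since m = R²·162 − 0²:  R² = (0 + 10368) / 162 = 64
R = √64 = 8  ⇒  r_B = 8 − 2 = 6

rB=6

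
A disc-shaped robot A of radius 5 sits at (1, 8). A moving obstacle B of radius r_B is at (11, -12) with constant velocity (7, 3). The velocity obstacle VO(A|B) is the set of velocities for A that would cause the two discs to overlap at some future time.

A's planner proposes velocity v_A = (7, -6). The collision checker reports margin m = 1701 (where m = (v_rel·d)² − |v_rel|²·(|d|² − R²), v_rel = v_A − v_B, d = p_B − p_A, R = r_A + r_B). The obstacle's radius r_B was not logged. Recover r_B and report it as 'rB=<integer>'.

m = 1701
d = (10, -20);  v_rel = (0, -9),  |v_rel|² = 81
v_rel×d = (0)·(-20) − (-9)·(10) = 90
since m = R²·81 − 90²:  R² = (8100 + 1701) / 81 = 121
R = √121 = 11  ⇒  r_B = 11 − 5 = 6

rB=6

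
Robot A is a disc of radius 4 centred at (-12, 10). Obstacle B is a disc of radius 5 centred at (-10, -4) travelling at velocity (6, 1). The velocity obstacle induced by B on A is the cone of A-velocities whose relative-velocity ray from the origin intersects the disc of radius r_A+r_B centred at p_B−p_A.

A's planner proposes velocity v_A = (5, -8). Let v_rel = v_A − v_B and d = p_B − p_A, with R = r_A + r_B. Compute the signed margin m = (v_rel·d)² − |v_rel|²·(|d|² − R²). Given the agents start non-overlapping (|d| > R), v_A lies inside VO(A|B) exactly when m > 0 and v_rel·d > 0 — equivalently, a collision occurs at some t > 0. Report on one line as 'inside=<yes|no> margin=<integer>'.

d = (2, -14),  |d|² = 200;  R = 4+5 = 9,  c = 200−9² = 119
v_rel = (-1, -9),  |v_rel|² = 82;  v_rel·d = (-1)·(2) + (-9)·(-14) = 124
82·t² − 248·t + 119 = 0  ⇒  m = 124² − 82·119 = 5618
m = 5618 > 0,  v_rel·d = 124 > 0  ⇒  inside

inside=yes margin=5618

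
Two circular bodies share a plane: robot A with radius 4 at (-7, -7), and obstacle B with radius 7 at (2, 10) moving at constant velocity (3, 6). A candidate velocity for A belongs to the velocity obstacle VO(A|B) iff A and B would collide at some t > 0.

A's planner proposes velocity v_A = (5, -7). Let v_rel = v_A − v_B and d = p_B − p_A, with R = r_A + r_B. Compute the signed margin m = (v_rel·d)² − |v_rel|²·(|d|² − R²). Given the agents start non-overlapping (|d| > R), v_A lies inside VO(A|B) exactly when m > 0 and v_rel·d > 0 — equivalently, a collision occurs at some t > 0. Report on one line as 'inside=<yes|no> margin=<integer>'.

d = (9, 17),  |d|² = 370;  R = 4+7 = 11,  c = 370−11² = 249
v_rel = (2, -13),  |v_rel|² = 173;  v_rel·d = (2)·(9) + (-13)·(17) = -203
173·t² + 406·t + 249 = 0  ⇒  m = (-203)² − 173·249 = -1868
m = -1868 < 0,  v_rel·d = -203 < 0  ⇒  outside

inside=no margin=-1868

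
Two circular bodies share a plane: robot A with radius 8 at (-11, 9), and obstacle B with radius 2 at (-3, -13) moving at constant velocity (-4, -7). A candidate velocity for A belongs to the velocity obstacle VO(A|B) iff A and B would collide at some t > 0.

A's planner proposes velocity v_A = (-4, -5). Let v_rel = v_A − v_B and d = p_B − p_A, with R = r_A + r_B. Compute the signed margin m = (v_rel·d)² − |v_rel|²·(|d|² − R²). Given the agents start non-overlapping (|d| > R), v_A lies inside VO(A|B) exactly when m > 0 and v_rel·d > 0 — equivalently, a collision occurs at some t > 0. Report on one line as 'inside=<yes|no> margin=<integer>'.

d = (8, -22),  |d|² = 548;  R = 8+2 = 10,  c = 548−10² = 448
v_rel = (0, 2),  |v_rel|² = 4;  v_rel·d = (0)·(8) + (2)·(-22) = -44
4·t² + 88·t + 448 = 0  ⇒  m = (-44)² − 4·448 = 144
m = 144 > 0,  v_rel·d = -44 < 0  ⇒  outside

inside=no margin=144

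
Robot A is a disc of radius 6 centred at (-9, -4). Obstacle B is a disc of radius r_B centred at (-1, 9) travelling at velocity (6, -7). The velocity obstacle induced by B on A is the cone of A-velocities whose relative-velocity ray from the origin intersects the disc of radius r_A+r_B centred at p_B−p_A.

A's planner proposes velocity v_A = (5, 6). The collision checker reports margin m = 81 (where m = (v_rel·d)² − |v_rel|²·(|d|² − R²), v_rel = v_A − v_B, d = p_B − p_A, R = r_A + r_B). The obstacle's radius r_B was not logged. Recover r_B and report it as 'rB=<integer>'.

m = 81
d = (8, 13);  v_rel = (-1, 13),  |v_rel|² = 170
v_rel×d = (-1)·(13) − (13)·(8) = -117
since m = R²·170 − (-117)²:  R² = (13689 + 81) / 170 = 81
R = √81 = 9  ⇒  r_B = 9 − 6 = 3

rB=3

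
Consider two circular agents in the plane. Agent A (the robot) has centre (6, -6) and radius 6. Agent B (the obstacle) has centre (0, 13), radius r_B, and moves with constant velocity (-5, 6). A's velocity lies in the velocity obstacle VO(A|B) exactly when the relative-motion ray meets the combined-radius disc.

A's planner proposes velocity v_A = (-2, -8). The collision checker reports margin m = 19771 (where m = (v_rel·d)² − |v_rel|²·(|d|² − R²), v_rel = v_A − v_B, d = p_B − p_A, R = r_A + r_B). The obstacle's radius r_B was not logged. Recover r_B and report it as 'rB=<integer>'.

m = 19771
d = (-6, 19);  v_rel = (3, -14),  |v_rel|² = 205
v_rel×d = (3)·(19) − (-14)·(-6) = -27
since m = R²·205 − (-27)²:  R² = (729 + 19771) / 205 = 100
R = √100 = 10  ⇒  r_B = 10 − 6 = 4

rB=4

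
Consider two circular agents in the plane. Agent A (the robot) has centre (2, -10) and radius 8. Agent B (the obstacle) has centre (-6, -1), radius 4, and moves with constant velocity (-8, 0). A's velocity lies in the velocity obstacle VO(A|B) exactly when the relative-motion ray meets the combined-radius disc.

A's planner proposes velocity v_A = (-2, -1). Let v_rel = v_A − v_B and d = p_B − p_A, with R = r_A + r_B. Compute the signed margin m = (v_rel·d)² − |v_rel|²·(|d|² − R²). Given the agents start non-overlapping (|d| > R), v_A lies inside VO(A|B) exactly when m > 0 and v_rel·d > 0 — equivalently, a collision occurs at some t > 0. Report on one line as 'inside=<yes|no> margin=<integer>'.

d = (-8, 9),  |d|² = 145;  R = 8+4 = 12,  c = 145−12² = 1
v_rel = (6, -1),  |v_rel|² = 37;  v_rel·d = (6)·(-8) + (-1)·(9) = -57
37·t² + 114·t + 1 = 0  ⇒  m = (-57)² − 37·1 = 3212
m = 3212 > 0,  v_rel·d = -57 < 0  ⇒  outside

inside=no margin=3212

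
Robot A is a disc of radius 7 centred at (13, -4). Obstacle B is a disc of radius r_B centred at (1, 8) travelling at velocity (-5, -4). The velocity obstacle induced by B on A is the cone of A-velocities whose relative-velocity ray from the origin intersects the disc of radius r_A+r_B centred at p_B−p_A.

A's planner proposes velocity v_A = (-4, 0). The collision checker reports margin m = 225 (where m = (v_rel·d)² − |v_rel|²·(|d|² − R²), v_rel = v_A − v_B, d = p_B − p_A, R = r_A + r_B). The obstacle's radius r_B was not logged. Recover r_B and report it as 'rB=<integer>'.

m = 225
d = (-12, 12);  v_rel = (1, 4),  |v_rel|² = 17
v_rel×d = (1)·(12) − (4)·(-12) = 60
since m = R²·17 − 60²:  R² = (3600 + 225) / 17 = 225
R = √225 = 15  ⇒  r_B = 15 − 7 = 8

rB=8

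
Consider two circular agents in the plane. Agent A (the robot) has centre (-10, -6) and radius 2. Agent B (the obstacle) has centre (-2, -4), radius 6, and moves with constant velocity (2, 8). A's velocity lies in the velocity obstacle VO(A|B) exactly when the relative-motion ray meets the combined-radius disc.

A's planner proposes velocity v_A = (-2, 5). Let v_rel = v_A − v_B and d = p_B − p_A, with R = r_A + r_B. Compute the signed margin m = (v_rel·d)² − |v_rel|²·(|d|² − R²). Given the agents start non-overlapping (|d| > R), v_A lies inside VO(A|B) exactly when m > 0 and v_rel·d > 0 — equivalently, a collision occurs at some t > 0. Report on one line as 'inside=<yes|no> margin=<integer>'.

d = (8, 2),  |d|² = 68;  R = 2+6 = 8,  c = 68−8² = 4
v_rel = (-4, -3),  |v_rel|² = 25;  v_rel·d = (-4)·(8) + (-3)·(2) = -38
25·t² + 76·t + 4 = 0  ⇒  m = (-38)² − 25·4 = 1344
m = 1344 > 0,  v_rel·d = -38 < 0  ⇒  outside

inside=no margin=1344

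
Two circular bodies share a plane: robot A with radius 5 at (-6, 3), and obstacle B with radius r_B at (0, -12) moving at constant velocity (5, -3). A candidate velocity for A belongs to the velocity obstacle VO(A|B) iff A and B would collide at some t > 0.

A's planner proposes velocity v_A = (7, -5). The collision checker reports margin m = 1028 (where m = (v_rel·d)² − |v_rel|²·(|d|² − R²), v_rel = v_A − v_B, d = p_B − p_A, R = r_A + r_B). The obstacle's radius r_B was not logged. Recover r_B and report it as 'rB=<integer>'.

m = 1028
d = (6, -15);  v_rel = (2, -2),  |v_rel|² = 8
v_rel×d = (2)·(-15) − (-2)·(6) = -18
since m = R²·8 − (-18)²:  R² = (324 + 1028) / 8 = 169
R = √169 = 13  ⇒  r_B = 13 − 5 = 8

rB=8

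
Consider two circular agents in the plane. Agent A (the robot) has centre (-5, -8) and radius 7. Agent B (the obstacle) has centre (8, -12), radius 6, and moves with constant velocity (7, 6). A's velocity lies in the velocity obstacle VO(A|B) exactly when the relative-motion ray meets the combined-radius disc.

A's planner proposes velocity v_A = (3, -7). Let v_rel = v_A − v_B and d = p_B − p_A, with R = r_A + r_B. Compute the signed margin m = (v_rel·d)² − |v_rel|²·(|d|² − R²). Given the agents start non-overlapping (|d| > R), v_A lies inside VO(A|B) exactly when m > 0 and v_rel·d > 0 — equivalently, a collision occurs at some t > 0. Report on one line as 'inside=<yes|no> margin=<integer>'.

d = (13, -4),  |d|² = 185;  R = 7+6 = 13,  c = 185−13² = 16
v_rel = (-4, -13),  |v_rel|² = 185;  v_rel·d = (-4)·(13) + (-13)·(-4) = 0
185·t² − 0·t + 16 = 0  ⇒  m = 0² − 185·16 = -2960
m = -2960 < 0,  v_rel·d = 0 = 0  ⇒  outside

inside=no margin=-2960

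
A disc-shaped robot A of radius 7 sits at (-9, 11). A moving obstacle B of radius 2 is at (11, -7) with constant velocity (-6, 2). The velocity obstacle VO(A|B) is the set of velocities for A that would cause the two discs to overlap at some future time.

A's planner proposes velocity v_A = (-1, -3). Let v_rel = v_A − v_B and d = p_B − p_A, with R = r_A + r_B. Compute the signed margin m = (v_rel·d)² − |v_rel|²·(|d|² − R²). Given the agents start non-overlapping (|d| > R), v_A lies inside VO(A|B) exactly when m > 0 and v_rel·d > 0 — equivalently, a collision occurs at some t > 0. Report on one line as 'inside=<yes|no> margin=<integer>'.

d = (20, -18),  |d|² = 724;  R = 7+2 = 9,  c = 724−9² = 643
v_rel = (5, -5),  |v_rel|² = 50;  v_rel·d = (5)·(20) + (-5)·(-18) = 190
50·t² − 380·t + 643 = 0  ⇒  m = 190² − 50·643 = 3950
m = 3950 > 0,  v_rel·d = 190 > 0  ⇒  inside

inside=yes margin=3950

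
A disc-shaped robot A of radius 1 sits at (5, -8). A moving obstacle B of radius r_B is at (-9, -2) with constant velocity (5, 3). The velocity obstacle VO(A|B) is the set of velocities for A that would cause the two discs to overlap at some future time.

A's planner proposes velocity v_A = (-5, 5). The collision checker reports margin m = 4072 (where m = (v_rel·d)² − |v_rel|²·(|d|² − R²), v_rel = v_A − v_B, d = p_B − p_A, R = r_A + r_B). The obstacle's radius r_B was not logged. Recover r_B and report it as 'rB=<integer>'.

m = 4072
d = (-14, 6);  v_rel = (-10, 2),  |v_rel|² = 104
v_rel×d = (-10)·(6) − (2)·(-14) = -32
since m = R²·104 − (-32)²:  R² = (1024 + 4072) / 104 = 49
R = √49 = 7  ⇒  r_B = 7 − 1 = 6

rB=6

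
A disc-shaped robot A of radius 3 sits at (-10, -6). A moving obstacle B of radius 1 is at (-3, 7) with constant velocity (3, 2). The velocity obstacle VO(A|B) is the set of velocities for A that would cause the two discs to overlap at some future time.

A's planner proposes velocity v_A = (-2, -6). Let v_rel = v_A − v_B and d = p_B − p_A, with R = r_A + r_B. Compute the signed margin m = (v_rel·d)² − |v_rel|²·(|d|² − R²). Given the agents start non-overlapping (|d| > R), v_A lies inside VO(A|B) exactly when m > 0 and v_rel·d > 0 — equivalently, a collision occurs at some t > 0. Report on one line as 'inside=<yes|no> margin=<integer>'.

d = (7, 13),  |d|² = 218;  R = 3+1 = 4,  c = 218−4² = 202
v_rel = (-5, -8),  |v_rel|² = 89;  v_rel·d = (-5)·(7) + (-8)·(13) = -139
89·t² + 278·t + 202 = 0  ⇒  m = (-139)² − 89·202 = 1343
m = 1343 > 0,  v_rel·d = -139 < 0  ⇒  outside

inside=no margin=1343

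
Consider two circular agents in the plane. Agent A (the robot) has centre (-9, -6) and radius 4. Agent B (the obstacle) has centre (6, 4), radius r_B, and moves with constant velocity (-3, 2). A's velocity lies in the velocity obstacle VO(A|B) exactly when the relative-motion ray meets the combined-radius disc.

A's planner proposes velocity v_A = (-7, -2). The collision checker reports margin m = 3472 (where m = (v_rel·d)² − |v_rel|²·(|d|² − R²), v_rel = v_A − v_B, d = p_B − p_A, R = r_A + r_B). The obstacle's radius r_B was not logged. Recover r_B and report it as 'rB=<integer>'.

m = 3472
d = (15, 10);  v_rel = (-4, -4),  |v_rel|² = 32
v_rel×d = (-4)·(10) − (-4)·(15) = 20
since m = R²·32 − 20²:  R² = (400 + 3472) / 32 = 121
R = √121 = 11  ⇒  r_B = 11 − 4 = 7

rB=7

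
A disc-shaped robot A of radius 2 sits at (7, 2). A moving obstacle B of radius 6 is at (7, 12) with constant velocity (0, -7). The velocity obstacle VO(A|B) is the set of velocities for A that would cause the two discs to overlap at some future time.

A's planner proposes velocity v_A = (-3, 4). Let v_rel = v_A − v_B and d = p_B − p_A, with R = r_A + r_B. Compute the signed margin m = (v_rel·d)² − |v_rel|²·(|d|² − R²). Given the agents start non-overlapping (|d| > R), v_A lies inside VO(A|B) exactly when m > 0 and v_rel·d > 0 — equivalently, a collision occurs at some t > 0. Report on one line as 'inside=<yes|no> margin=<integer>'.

d = (0, 10),  |d|² = 100;  R = 2+6 = 8,  c = 100−8² = 36
v_rel = (-3, 11),  |v_rel|² = 130;  v_rel·d = (-3)·(0) + (11)·(10) = 110
130·t² − 220·t + 36 = 0  ⇒  m = 110² − 130·36 = 7420
m = 7420 > 0,  v_rel·d = 110 > 0  ⇒  inside

inside=yes margin=7420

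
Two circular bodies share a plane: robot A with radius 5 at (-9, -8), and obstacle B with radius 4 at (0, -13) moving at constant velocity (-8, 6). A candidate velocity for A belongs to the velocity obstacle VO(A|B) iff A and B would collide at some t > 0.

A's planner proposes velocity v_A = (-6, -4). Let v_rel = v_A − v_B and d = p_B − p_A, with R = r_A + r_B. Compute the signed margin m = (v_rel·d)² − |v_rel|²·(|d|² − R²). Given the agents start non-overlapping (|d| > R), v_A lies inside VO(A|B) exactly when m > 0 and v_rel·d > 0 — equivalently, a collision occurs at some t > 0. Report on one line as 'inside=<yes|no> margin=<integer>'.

d = (9, -5),  |d|² = 106;  R = 5+4 = 9,  c = 106−9² = 25
v_rel = (2, -10),  |v_rel|² = 104;  v_rel·d = (2)·(9) + (-10)·(-5) = 68
104·t² − 136·t + 25 = 0  ⇒  m = 68² − 104·25 = 2024
m = 2024 > 0,  v_rel·d = 68 > 0  ⇒  inside

inside=yes margin=2024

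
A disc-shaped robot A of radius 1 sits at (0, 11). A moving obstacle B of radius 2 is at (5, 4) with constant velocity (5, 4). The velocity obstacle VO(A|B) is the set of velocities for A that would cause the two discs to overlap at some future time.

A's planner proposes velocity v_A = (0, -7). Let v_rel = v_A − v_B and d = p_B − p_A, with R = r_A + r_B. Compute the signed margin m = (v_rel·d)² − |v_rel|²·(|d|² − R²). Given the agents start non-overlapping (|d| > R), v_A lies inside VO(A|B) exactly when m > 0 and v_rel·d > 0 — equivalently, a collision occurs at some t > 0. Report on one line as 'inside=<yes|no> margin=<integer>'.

d = (5, -7),  |d|² = 74;  R = 1+2 = 3,  c = 74−3² = 65
v_rel = (-5, -11),  |v_rel|² = 146;  v_rel·d = (-5)·(5) + (-11)·(-7) = 52
146·t² − 104·t + 65 = 0  ⇒  m = 52² − 146·65 = -6786
m = -6786 < 0,  v_rel·d = 52 > 0  ⇒  outside

inside=no margin=-6786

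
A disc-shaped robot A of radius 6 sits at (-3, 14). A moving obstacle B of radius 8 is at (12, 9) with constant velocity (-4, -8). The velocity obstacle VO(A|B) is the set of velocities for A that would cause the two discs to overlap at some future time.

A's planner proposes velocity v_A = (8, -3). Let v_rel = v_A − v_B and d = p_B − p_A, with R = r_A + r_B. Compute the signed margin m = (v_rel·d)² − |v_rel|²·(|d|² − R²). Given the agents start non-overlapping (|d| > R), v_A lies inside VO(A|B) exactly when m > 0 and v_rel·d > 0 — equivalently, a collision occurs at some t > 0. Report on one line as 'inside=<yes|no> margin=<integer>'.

d = (15, -5),  |d|² = 250;  R = 6+8 = 14,  c = 250−14² = 54
v_rel = (12, 5),  |v_rel|² = 169;  v_rel·d = (12)·(15) + (5)·(-5) = 155
169·t² − 310·t + 54 = 0  ⇒  m = 155² − 169·54 = 14899
m = 14899 > 0,  v_rel·d = 155 > 0  ⇒  inside

inside=yes margin=14899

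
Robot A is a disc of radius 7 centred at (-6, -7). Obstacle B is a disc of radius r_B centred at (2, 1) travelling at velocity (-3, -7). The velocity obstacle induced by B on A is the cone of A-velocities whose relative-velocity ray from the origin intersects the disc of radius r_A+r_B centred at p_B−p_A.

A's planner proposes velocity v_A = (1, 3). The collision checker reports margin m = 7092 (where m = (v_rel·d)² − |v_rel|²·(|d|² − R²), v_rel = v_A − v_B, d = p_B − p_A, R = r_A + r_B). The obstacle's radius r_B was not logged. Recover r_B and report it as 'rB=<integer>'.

m = 7092
d = (8, 8);  v_rel = (4, 10),  |v_rel|² = 116
v_rel×d = (4)·(8) − (10)·(8) = -48
since m = R²·116 − (-48)²:  R² = (2304 + 7092) / 116 = 81
R = √81 = 9  ⇒  r_B = 9 − 7 = 2

rB=2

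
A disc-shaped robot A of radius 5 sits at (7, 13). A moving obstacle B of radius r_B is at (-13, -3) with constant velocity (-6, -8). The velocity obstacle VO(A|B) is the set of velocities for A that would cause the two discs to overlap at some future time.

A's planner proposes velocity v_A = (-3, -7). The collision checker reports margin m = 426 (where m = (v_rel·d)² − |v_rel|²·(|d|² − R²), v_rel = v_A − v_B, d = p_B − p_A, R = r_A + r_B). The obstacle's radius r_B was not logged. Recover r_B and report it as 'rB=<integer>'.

m = 426
d = (-20, -16);  v_rel = (3, 1),  |v_rel|² = 10
v_rel×d = (3)·(-16) − (1)·(-20) = -28
since m = R²·10 − (-28)²:  R² = (784 + 426) / 10 = 121
R = √121 = 11  ⇒  r_B = 11 − 5 = 6

rB=6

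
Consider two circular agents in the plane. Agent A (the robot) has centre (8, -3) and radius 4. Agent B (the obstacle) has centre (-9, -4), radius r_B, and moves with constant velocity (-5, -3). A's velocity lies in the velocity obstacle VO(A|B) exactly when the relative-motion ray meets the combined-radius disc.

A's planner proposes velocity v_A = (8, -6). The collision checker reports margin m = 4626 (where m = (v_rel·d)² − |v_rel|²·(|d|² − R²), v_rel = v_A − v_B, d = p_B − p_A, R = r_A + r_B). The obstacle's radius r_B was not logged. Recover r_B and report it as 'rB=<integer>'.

m = 4626
d = (-17, -1);  v_rel = (13, -3),  |v_rel|² = 178
v_rel×d = (13)·(-1) − (-3)·(-17) = -64
since m = R²·178 − (-64)²:  R² = (4096 + 4626) / 178 = 49
R = √49 = 7  ⇒  r_B = 7 − 4 = 3

rB=3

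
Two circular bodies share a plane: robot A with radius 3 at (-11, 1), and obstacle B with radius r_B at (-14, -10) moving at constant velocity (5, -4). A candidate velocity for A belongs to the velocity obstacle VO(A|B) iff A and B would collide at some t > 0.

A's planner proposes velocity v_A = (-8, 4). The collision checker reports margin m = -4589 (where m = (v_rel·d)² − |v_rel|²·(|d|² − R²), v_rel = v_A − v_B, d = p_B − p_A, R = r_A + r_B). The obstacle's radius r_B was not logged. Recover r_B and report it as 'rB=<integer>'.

m = -4589
d = (-3, -11);  v_rel = (-13, 8),  |v_rel|² = 233
v_rel×d = (-13)·(-11) − (8)·(-3) = 167
since m = R²·233 − 167²:  R² = (27889 + -4589) / 233 = 100
R = √100 = 10  ⇒  r_B = 10 − 3 = 7

rB=7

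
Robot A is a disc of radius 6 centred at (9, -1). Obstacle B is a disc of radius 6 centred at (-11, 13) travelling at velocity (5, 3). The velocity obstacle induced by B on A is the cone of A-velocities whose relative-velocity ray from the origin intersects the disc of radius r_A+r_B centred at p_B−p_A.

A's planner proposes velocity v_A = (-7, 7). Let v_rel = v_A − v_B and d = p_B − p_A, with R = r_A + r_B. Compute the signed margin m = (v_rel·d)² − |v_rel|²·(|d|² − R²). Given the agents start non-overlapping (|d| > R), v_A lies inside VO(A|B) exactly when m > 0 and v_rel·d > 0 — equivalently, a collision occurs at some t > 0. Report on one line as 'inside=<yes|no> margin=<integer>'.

d = (-20, 14),  |d|² = 596;  R = 6+6 = 12,  c = 596−12² = 452
v_rel = (-12, 4),  |v_rel|² = 160;  v_rel·d = (-12)·(-20) + (4)·(14) = 296
160·t² − 592·t + 452 = 0  ⇒  m = 296² − 160·452 = 15296
m = 15296 > 0,  v_rel·d = 296 > 0  ⇒  inside

inside=yes margin=15296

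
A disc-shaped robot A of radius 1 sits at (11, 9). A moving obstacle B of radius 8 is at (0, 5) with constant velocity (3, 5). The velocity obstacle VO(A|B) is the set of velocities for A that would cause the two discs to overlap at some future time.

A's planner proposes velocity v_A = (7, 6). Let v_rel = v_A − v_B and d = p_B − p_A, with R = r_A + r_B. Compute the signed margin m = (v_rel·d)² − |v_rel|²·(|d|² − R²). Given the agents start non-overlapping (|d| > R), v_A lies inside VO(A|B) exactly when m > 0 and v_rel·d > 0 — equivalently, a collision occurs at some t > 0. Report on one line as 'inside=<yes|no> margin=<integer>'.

d = (-11, -4),  |d|² = 137;  R = 1+8 = 9,  c = 137−9² = 56
v_rel = (4, 1),  |v_rel|² = 17;  v_rel·d = (4)·(-11) + (1)·(-4) = -48
17·t² + 96·t + 56 = 0  ⇒  m = (-48)² − 17·56 = 1352
m = 1352 > 0,  v_rel·d = -48 < 0  ⇒  outside

inside=no margin=1352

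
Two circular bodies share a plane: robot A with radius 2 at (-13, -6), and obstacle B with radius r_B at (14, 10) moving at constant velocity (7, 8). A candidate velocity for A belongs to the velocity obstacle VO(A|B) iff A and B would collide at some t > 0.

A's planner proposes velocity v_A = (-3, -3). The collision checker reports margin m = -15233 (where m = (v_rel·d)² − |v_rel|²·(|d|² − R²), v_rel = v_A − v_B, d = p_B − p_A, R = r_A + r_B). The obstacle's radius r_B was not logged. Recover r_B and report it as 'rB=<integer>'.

m = -15233
d = (27, 16);  v_rel = (-10, -11),  |v_rel|² = 221
v_rel×d = (-10)·(16) − (-11)·(27) = 137
since m = R²·221 − 137²:  R² = (18769 + -15233) / 221 = 16
R = √16 = 4  ⇒  r_B = 4 − 2 = 2

rB=2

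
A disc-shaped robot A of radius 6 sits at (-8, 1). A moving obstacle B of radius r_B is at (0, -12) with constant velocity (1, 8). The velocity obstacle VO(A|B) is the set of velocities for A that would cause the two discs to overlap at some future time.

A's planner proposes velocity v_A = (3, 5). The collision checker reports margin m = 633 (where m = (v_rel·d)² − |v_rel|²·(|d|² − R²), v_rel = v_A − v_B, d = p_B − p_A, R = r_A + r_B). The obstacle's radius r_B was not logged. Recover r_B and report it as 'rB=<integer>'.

m = 633
d = (8, -13);  v_rel = (2, -3),  |v_rel|² = 13
v_rel×d = (2)·(-13) − (-3)·(8) = -2
since m = R²·13 − (-2)²:  R² = (4 + 633) / 13 = 49
R = √49 = 7  ⇒  r_B = 7 − 6 = 1

rB=1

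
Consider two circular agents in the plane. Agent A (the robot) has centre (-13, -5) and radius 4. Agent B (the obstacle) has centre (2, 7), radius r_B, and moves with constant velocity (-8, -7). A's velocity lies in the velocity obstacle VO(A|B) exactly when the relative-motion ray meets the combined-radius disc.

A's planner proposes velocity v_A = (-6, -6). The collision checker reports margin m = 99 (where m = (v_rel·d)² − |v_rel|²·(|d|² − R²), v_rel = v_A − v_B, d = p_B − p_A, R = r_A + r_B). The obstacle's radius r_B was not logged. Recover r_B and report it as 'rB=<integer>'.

m = 99
d = (15, 12);  v_rel = (2, 1),  |v_rel|² = 5
v_rel×d = (2)·(12) − (1)·(15) = 9
since m = R²·5 − 9²:  R² = (81 + 99) / 5 = 36
R = √36 = 6  ⇒  r_B = 6 − 4 = 2

rB=2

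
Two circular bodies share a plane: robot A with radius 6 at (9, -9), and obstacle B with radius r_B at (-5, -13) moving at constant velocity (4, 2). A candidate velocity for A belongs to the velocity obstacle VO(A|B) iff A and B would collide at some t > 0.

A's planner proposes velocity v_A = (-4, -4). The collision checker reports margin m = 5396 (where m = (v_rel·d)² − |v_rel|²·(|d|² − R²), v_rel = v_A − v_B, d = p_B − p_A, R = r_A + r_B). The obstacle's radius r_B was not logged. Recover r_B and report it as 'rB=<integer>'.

m = 5396
d = (-14, -4);  v_rel = (-8, -6),  |v_rel|² = 100
v_rel×d = (-8)·(-4) − (-6)·(-14) = -52
since m = R²·100 − (-52)²:  R² = (2704 + 5396) / 100 = 81
R = √81 = 9  ⇒  r_B = 9 − 6 = 3

rB=3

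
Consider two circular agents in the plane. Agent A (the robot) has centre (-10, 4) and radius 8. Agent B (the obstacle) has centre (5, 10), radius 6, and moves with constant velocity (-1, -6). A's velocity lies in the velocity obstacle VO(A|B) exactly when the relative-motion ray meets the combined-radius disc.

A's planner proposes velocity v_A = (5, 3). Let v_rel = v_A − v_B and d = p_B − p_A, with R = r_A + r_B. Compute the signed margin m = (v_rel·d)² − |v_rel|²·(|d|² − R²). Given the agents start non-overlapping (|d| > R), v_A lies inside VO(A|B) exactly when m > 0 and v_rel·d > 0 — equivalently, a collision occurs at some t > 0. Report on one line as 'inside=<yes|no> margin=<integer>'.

d = (15, 6),  |d|² = 261;  R = 8+6 = 14,  c = 261−14² = 65
v_rel = (6, 9),  |v_rel|² = 117;  v_rel·d = (6)·(15) + (9)·(6) = 144
117·t² − 288·t + 65 = 0  ⇒  m = 144² − 117·65 = 13131
m = 13131 > 0,  v_rel·d = 144 > 0  ⇒  inside

inside=yes margin=13131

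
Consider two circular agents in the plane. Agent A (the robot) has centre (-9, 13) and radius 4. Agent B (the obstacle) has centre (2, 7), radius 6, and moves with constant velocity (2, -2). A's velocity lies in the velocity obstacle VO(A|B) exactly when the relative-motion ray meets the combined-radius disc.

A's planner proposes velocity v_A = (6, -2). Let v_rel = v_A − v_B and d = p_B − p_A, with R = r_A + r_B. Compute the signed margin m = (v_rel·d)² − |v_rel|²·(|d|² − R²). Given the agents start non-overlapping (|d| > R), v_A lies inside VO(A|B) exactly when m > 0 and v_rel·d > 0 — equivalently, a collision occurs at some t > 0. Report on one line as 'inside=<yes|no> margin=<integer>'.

d = (11, -6),  |d|² = 157;  R = 4+6 = 10,  c = 157−10² = 57
v_rel = (4, 0),  |v_rel|² = 16;  v_rel·d = (4)·(11) + (0)·(-6) = 44
16·t² − 88·t + 57 = 0  ⇒  m = 44² − 16·57 = 1024
m = 1024 > 0,  v_rel·d = 44 > 0  ⇒  inside

inside=yes margin=1024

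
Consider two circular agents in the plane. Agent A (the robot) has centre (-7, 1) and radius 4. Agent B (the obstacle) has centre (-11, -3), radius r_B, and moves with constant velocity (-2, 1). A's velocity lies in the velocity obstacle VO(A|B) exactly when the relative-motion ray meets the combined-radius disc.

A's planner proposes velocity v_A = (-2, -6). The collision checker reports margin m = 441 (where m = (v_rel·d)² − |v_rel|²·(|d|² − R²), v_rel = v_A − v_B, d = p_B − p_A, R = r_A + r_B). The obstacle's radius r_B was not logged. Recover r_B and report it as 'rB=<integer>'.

m = 441
d = (-4, -4);  v_rel = (0, -7),  |v_rel|² = 49
v_rel×d = (0)·(-4) − (-7)·(-4) = -28
since m = R²·49 − (-28)²:  R² = (784 + 441) / 49 = 25
R = √25 = 5  ⇒  r_B = 5 − 4 = 1

rB=1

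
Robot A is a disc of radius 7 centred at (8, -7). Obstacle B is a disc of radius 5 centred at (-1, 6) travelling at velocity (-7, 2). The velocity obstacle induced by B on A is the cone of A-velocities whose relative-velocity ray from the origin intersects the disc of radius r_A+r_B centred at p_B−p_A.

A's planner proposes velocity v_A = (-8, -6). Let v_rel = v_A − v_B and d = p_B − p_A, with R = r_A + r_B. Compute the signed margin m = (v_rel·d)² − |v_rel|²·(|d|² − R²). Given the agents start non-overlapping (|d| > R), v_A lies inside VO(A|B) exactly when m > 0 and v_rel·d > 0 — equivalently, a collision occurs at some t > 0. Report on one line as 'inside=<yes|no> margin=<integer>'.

d = (-9, 13),  |d|² = 250;  R = 7+5 = 12,  c = 250−12² = 106
v_rel = (-1, -8),  |v_rel|² = 65;  v_rel·d = (-1)·(-9) + (-8)·(13) = -95
65·t² + 190·t + 106 = 0  ⇒  m = (-95)² − 65·106 = 2135
m = 2135 > 0,  v_rel·d = -95 < 0  ⇒  outside

inside=no margin=2135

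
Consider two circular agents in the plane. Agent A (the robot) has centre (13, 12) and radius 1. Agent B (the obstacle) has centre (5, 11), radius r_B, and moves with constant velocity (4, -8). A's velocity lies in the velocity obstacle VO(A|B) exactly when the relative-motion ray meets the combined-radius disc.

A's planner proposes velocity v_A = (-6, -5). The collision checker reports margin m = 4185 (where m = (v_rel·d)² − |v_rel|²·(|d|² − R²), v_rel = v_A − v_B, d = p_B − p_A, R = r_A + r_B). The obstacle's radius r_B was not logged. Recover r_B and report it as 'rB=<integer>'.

m = 4185
d = (-8, -1);  v_rel = (-10, 3),  |v_rel|² = 109
v_rel×d = (-10)·(-1) − (3)·(-8) = 34
since m = R²·109 − 34²:  R² = (1156 + 4185) / 109 = 49
R = √49 = 7  ⇒  r_B = 7 − 1 = 6

rB=6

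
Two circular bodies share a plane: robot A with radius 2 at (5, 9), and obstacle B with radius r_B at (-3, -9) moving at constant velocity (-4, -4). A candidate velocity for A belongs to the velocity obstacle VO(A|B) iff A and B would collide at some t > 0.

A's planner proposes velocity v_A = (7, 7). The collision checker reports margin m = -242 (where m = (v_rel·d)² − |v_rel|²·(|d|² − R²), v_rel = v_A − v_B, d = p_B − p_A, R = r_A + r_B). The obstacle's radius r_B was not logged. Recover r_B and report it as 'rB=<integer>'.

m = -242
d = (-8, -18);  v_rel = (11, 11),  |v_rel|² = 242
v_rel×d = (11)·(-18) − (11)·(-8) = -110
since m = R²·242 − (-110)²:  R² = (12100 + -242) / 242 = 49
R = √49 = 7  ⇒  r_B = 7 − 2 = 5

rB=5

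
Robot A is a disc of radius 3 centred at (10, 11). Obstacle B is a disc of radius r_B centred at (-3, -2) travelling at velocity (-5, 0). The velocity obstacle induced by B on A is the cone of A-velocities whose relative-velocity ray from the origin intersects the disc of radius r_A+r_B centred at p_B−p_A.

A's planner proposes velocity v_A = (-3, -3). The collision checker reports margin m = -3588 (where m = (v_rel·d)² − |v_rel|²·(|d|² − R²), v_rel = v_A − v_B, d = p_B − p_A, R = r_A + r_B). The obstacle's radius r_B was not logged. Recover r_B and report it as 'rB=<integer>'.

m = -3588
d = (-13, -13);  v_rel = (2, -3),  |v_rel|² = 13
v_rel×d = (2)·(-13) − (-3)·(-13) = -65
since m = R²·13 − (-65)²:  R² = (4225 + -3588) / 13 = 49
R = √49 = 7  ⇒  r_B = 7 − 3 = 4

rB=4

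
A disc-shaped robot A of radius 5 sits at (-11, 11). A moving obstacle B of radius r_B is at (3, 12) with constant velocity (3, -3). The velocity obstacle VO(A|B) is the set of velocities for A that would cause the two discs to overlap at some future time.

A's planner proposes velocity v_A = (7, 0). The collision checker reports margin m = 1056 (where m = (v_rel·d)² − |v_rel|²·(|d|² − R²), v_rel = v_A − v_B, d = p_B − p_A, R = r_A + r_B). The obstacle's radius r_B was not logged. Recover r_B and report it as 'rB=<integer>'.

m = 1056
d = (14, 1);  v_rel = (4, 3),  |v_rel|² = 25
v_rel×d = (4)·(1) − (3)·(14) = -38
since m = R²·25 − (-38)²:  R² = (1444 + 1056) / 25 = 100
R = √100 = 10  ⇒  r_B = 10 − 5 = 5

rB=5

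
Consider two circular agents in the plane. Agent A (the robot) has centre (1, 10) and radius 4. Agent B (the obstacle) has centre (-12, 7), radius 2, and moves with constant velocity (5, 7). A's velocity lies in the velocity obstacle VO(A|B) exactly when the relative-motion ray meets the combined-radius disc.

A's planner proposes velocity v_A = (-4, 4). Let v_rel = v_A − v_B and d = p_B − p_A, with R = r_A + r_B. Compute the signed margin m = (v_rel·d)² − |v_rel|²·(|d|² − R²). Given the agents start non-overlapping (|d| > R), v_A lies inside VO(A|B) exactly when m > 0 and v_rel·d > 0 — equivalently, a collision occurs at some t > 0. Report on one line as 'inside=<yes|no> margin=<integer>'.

d = (-13, -3),  |d|² = 178;  R = 4+2 = 6,  c = 178−6² = 142
v_rel = (-9, -3),  |v_rel|² = 90;  v_rel·d = (-9)·(-13) + (-3)·(-3) = 126
90·t² − 252·t + 142 = 0  ⇒  m = 126² − 90·142 = 3096
m = 3096 > 0,  v_rel·d = 126 > 0  ⇒  inside

inside=yes margin=3096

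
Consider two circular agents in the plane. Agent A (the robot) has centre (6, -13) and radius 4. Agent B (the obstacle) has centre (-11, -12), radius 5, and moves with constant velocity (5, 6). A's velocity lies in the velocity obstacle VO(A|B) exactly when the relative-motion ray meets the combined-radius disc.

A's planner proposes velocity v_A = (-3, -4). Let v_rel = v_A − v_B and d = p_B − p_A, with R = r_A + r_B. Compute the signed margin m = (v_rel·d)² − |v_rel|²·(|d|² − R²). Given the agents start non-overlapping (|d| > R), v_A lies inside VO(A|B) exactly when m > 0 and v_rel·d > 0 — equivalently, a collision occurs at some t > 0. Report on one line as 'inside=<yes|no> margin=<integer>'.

d = (-17, 1),  |d|² = 290;  R = 4+5 = 9,  c = 290−9² = 209
v_rel = (-8, -10),  |v_rel|² = 164;  v_rel·d = (-8)·(-17) + (-10)·(1) = 126
164·t² − 252·t + 209 = 0  ⇒  m = 126² − 164·209 = -18400
m = -18400 < 0,  v_rel·d = 126 > 0  ⇒  outside

inside=no margin=-18400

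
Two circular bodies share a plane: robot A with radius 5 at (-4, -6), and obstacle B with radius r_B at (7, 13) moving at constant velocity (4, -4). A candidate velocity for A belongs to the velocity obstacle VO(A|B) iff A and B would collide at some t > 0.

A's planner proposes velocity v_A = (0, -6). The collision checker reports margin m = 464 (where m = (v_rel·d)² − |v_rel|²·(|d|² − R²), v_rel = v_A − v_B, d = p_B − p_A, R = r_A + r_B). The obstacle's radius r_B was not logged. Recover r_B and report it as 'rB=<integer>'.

m = 464
d = (11, 19);  v_rel = (-4, -2),  |v_rel|² = 20
v_rel×d = (-4)·(19) − (-2)·(11) = -54
since m = R²·20 − (-54)²:  R² = (2916 + 464) / 20 = 169
R = √169 = 13  ⇒  r_B = 13 − 5 = 8

rB=8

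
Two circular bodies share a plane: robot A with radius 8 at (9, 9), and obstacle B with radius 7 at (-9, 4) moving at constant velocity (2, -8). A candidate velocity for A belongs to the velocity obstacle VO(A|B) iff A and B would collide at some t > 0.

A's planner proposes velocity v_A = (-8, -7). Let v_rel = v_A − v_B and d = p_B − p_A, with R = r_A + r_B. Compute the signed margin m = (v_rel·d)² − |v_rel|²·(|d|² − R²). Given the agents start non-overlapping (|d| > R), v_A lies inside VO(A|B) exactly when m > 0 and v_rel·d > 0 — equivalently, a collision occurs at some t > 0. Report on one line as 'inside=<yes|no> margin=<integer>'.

d = (-18, -5),  |d|² = 349;  R = 8+7 = 15,  c = 349−15² = 124
v_rel = (-10, 1),  |v_rel|² = 101;  v_rel·d = (-10)·(-18) + (1)·(-5) = 175
101·t² − 350·t + 124 = 0  ⇒  m = 175² − 101·124 = 18101
m = 18101 > 0,  v_rel·d = 175 > 0  ⇒  inside

inside=yes margin=18101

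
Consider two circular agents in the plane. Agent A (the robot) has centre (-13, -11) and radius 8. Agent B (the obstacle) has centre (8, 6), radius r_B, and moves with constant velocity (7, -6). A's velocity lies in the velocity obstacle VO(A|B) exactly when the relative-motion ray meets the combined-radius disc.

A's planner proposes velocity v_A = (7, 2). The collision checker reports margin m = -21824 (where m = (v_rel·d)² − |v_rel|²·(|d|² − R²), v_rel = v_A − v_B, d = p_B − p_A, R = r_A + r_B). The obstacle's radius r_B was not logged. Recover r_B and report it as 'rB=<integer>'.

m = -21824
d = (21, 17);  v_rel = (0, 8),  |v_rel|² = 64
v_rel×d = (0)·(17) − (8)·(21) = -168
since m = R²·64 − (-168)²:  R² = (28224 + -21824) / 64 = 100
R = √100 = 10  ⇒  r_B = 10 − 8 = 2

rB=2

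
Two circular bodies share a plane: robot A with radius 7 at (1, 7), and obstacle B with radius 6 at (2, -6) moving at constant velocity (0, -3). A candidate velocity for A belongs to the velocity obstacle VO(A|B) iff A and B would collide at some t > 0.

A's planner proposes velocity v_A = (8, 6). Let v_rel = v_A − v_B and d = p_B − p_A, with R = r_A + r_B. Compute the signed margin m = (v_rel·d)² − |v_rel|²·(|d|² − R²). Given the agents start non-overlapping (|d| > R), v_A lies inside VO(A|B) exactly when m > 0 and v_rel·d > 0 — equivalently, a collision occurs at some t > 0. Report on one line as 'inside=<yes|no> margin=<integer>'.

d = (1, -13),  |d|² = 170;  R = 7+6 = 13,  c = 170−13² = 1
v_rel = (8, 9),  |v_rel|² = 145;  v_rel·d = (8)·(1) + (9)·(-13) = -109
145·t² + 218·t + 1 = 0  ⇒  m = (-109)² − 145·1 = 11736
m = 11736 > 0,  v_rel·d = -109 < 0  ⇒  outside

inside=no margin=11736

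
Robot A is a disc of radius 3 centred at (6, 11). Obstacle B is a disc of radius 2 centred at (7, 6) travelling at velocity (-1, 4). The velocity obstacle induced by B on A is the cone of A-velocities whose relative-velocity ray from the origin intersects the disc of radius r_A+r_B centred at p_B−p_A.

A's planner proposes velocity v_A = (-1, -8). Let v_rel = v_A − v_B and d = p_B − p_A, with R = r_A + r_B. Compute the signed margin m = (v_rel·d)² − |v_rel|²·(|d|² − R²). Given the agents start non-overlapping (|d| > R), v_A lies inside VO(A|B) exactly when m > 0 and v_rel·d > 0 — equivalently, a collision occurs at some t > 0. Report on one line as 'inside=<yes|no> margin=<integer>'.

d = (1, -5),  |d|² = 26;  R = 3+2 = 5,  c = 26−5² = 1
v_rel = (0, -12),  |v_rel|² = 144;  v_rel·d = (0)·(1) + (-12)·(-5) = 60
144·t² − 120·t + 1 = 0  ⇒  m = 60² − 144·1 = 3456
m = 3456 > 0,  v_rel·d = 60 > 0  ⇒  inside

inside=yes margin=3456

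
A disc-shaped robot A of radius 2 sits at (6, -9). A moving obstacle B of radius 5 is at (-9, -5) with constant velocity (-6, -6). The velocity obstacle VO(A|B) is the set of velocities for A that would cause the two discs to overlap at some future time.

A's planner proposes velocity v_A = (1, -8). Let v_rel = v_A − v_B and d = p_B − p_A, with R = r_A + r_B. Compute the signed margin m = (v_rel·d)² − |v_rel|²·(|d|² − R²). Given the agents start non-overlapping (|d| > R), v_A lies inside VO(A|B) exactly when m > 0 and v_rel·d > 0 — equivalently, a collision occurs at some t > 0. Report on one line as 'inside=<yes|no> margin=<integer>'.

d = (-15, 4),  |d|² = 241;  R = 2+5 = 7,  c = 241−7² = 192
v_rel = (7, -2),  |v_rel|² = 53;  v_rel·d = (7)·(-15) + (-2)·(4) = -113
53·t² + 226·t + 192 = 0  ⇒  m = (-113)² − 53·192 = 2593
m = 2593 > 0,  v_rel·d = -113 < 0  ⇒  outside

inside=no margin=2593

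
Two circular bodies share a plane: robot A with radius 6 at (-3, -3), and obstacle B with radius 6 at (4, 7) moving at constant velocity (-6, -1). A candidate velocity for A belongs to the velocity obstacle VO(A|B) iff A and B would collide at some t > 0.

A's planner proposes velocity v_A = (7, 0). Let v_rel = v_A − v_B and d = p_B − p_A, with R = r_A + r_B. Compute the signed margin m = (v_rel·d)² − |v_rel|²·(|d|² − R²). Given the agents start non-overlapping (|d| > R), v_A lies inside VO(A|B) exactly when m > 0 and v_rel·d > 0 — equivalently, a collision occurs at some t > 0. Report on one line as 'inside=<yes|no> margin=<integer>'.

d = (7, 10),  |d|² = 149;  R = 6+6 = 12,  c = 149−12² = 5
v_rel = (13, 1),  |v_rel|² = 170;  v_rel·d = (13)·(7) + (1)·(10) = 101
170·t² − 202·t + 5 = 0  ⇒  m = 101² − 170·5 = 9351
m = 9351 > 0,  v_rel·d = 101 > 0  ⇒  inside

inside=yes margin=9351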